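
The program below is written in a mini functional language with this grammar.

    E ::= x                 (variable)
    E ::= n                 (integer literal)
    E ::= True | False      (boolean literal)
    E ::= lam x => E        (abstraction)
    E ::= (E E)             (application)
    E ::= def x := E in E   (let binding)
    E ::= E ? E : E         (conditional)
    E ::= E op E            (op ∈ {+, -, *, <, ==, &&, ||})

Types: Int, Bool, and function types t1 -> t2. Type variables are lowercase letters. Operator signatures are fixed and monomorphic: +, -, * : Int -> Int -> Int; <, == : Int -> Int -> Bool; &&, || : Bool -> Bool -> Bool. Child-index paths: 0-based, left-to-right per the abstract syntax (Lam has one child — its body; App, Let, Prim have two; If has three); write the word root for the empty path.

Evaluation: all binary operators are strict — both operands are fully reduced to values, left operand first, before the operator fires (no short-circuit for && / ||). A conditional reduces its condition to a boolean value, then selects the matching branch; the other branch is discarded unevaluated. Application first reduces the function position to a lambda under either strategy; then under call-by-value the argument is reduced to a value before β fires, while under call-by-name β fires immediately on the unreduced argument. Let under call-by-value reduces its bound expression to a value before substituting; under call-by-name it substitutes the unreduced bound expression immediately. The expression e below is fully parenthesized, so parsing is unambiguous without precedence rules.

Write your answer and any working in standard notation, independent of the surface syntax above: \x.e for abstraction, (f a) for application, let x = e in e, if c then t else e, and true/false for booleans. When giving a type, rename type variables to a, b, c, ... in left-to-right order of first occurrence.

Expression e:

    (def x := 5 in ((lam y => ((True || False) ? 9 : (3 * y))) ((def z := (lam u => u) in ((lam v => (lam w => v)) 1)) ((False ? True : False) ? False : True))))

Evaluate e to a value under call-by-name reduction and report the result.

Answer: 9

Derivation:
step 0: (let x = 5 in ((\y.(if (true || false) then 9 else (3 * y))) ((let z = (\u.u) in ((\v.(\w.v)) 1)) (if (if false then true else false) then false else true))))
step 1: [let@root] ((\y.(if (true || false) then 9 else (3 * y))) ((let z = (\u.u) in ((\v.(\w.v)) 1)) (if (if false then true else false) then false else true)))
step 2: [beta@root] (if (true || false) then 9 else (3 * ((let z = (\u.u) in ((\v.(\w.v)) 1)) (if (if false then true else false) then false else true))))
step 3: [delta@0] (if true then 9 else (3 * ((let z = (\u.u) in ((\v.(\w.v)) 1)) (if (if false then true else false) then false else true))))
step 4: [if@root] 9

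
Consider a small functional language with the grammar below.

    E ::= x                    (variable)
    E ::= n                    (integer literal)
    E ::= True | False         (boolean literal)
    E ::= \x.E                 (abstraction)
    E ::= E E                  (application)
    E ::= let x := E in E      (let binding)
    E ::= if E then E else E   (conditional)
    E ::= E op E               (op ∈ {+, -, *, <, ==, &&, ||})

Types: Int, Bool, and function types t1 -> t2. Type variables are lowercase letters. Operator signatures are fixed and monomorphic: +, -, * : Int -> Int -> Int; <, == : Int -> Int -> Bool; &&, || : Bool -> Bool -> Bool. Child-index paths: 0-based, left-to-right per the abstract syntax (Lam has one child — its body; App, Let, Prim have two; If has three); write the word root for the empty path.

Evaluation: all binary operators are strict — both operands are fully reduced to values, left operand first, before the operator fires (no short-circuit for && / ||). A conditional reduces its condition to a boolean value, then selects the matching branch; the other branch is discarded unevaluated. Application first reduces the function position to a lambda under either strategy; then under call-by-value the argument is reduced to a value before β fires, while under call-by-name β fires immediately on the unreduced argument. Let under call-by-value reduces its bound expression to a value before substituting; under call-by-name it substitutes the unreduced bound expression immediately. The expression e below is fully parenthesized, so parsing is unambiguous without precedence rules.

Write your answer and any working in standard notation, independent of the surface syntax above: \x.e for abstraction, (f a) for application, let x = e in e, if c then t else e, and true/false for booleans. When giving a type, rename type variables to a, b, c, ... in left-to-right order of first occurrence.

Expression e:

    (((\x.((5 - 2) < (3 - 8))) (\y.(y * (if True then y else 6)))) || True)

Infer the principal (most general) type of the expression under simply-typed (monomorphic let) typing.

Trace:
  unify Int ~ Int
  unify Int ~ Int
  unify Int ~ Int
  unify Int ~ Int
  unify Int ~ Int
  unify Int ~ Int
\x._ : a -> Bool
y : b
  unify b ~ Int
  unify Bool ~ Bool
y : Int
  unify Int ~ Int
  unify Int ~ Int
\y._ : Int -> Int
  unify a -> Bool ~ (Int -> Int) -> c
  unify a ~ Int -> Int
  unify Bool ~ c
_ _ : Bool
  unify Bool ~ Bool
  unify Bool ~ Bool

Answer: Bool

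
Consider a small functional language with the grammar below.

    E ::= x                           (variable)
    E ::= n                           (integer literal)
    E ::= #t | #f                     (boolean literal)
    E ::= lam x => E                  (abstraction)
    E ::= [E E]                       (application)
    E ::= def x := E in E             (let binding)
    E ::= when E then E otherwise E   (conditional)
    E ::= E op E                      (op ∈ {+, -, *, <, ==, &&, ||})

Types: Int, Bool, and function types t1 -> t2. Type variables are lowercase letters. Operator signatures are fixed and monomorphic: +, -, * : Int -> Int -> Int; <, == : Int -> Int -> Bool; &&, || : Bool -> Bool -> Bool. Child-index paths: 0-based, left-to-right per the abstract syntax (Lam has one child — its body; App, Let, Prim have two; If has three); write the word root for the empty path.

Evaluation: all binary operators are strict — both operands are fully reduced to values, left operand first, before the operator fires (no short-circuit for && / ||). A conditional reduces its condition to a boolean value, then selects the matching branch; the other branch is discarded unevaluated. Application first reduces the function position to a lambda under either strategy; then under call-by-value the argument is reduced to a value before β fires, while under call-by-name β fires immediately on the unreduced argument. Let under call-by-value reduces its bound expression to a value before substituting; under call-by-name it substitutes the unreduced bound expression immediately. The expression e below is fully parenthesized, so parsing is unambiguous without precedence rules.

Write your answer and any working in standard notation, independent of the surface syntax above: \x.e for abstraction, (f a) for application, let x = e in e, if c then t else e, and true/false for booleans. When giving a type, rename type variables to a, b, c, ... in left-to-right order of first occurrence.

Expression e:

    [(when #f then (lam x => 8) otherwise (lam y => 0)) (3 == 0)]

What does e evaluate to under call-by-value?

Derivation:
step 0: ((if false then (\x.8) else (\y.0)) (3 == 0))
step 1: [if@0] ((\y.0) (3 == 0))
step 2: [delta@1] ((\y.0) false)
step 3: [beta@root] 0

Answer: 0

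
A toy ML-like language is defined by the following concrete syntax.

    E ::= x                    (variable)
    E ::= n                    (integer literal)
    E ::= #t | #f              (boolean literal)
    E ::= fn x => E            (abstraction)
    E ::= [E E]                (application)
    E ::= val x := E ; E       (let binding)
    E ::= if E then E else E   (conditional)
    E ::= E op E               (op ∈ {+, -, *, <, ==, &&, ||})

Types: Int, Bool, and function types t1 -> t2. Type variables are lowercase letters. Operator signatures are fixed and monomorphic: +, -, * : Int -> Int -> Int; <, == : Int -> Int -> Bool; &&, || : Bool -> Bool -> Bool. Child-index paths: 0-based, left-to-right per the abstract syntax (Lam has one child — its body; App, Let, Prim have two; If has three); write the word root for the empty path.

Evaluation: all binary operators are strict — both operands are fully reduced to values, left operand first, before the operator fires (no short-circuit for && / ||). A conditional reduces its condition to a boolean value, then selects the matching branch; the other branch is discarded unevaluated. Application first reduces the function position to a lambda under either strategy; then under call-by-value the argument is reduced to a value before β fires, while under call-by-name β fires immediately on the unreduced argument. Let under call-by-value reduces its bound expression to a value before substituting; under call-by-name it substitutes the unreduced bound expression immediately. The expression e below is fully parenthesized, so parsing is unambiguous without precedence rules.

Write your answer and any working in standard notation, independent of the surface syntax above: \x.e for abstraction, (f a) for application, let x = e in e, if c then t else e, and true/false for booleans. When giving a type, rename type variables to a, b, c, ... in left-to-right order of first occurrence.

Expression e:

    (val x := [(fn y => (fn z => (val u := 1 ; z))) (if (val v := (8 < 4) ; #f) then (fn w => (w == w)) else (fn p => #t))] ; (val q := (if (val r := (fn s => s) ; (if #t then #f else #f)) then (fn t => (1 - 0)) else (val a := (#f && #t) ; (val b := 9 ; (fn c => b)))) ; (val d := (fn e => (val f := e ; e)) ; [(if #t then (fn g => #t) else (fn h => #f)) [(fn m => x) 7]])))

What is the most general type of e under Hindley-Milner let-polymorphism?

Trace:
let u : Int
z : b
\z._ : b -> b
\y._ : a -> b -> b
  unify Int ~ Int
  unify Int ~ Int
let v : Bool
  unify Bool ~ Bool
w : c
  unify c ~ Int
w : Int
  unify Int ~ Int
\w._ : Int -> Bool
\p._ : d -> Bool
  unify Int -> Bool ~ d -> Bool
  unify Int ~ d
  unify Bool ~ Bool
  unify a -> b -> b ~ (Int -> Bool) -> e
  unify a ~ Int -> Bool
  unify b -> b ~ e
_ _ : b -> b
let x : forall. b -> b
s : f
\s._ : f -> f
let r : forall. f -> f
  unify Bool ~ Bool
  unify Bool ~ Bool
  unify Bool ~ Bool
  unify Int ~ Int
  unify Int ~ Int
\t._ : g -> Int
  unify Bool ~ Bool
  unify Bool ~ Bool
let a : Bool
let b : Int
b : Int
\c._ : h -> Int
  unify g -> Int ~ h -> Int
  unify g ~ h
  unify Int ~ Int
let q : forall. h -> Int
e : i
let f : i
e : i
\e._ : i -> i
let d : forall. i -> i
  unify Bool ~ Bool
\g._ : j -> Bool
\h._ : k -> Bool
  unify j -> Bool ~ k -> Bool
  unify j ~ k
  unify Bool ~ Bool
x : m -> m
\m._ : l -> m -> m
  unify l -> m -> m ~ Int -> n
  unify l ~ Int
  unify m -> m ~ n
_ _ : m -> m
  unify k -> Bool ~ (m -> m) -> o
  unify k ~ m -> m
  unify Bool ~ o
_ _ : Bool

Answer: Bool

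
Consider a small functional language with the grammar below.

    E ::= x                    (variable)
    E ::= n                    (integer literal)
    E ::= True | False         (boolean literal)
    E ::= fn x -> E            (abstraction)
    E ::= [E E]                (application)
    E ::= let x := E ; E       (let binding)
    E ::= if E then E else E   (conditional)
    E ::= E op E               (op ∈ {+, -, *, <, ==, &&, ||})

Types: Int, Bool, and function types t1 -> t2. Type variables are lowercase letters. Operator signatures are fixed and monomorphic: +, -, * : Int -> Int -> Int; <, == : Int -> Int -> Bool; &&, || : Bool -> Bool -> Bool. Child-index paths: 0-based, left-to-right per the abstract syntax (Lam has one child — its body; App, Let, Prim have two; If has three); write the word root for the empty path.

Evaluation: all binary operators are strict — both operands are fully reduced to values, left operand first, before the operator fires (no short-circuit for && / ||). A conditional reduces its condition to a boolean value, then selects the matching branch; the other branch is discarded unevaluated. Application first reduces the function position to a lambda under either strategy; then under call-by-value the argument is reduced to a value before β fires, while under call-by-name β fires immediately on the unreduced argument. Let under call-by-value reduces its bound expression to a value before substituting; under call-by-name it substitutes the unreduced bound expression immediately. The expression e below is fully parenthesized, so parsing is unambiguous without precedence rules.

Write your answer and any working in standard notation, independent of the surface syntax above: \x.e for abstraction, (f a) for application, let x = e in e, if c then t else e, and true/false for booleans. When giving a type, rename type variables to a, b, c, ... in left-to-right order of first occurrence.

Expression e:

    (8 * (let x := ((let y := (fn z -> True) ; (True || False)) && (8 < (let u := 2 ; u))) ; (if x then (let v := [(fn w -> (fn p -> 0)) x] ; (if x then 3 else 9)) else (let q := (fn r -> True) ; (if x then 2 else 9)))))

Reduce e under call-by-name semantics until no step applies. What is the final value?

Answer: 72

Derivation:
step 0: (8 * (let x = ((let y = (\z.true) in (true || false)) && (8 < (let u = 2 in u))) in (if x then (let v = ((\w.(\p.0)) x) in (if x then 3 else 9)) else (let q = (\r.true) in (if x then 2 else 9)))))
step 1: [let@1] (8 * (if ((let y = (\z.true) in (true || false)) && (8 < (let u = 2 in u))) then (let v = ((\w.(\p.0)) ((let y = (\z.true) in (true || false)) && (8 < (let u = 2 in u)))) in (if ((let y = (\z.true) in (true || false)) && (8 < (let u = 2 in u))) then 3 else 9)) else (let q = (\r.true) in (if ((let y = (\z.true) in (true || false)) && (8 < (let u = 2 in u))) then 2 else 9))))
step 2: [let@1.0.0] (8 * (if ((true || false) && (8 < (let u = 2 in u))) then (let v = ((\w.(\p.0)) ((let y = (\z.true) in (true || false)) && (8 < (let u = 2 in u)))) in (if ((let y = (\z.true) in (true || false)) && (8 < (let u = 2 in u))) then 3 else 9)) else (let q = (\r.true) in (if ((let y = (\z.true) in (true || false)) && (8 < (let u = 2 in u))) then 2 else 9))))
step 3: [delta@1.0.0] (8 * (if (true && (8 < (let u = 2 in u))) then (let v = ((\w.(\p.0)) ((let y = (\z.true) in (true || false)) && (8 < (let u = 2 in u)))) in (if ((let y = (\z.true) in (true || false)) && (8 < (let u = 2 in u))) then 3 else 9)) else (let q = (\r.true) in (if ((let y = (\z.true) in (true || false)) && (8 < (let u = 2 in u))) then 2 else 9))))
step 4: [let@1.0.1.1] (8 * (if (true && (8 < 2)) then (let v = ((\w.(\p.0)) ((let y = (\z.true) in (true || false)) && (8 < (let u = 2 in u)))) in (if ((let y = (\z.true) in (true || false)) && (8 < (let u = 2 in u))) then 3 else 9)) else (let q = (\r.true) in (if ((let y = (\z.true) in (true || false)) && (8 < (let u = 2 in u))) then 2 else 9))))
step 5: [delta@1.0.1] (8 * (if (true && false) then (let v = ((\w.(\p.0)) ((let y = (\z.true) in (true || false)) && (8 < (let u = 2 in u)))) in (if ((let y = (\z.true) in (true || false)) && (8 < (let u = 2 in u))) then 3 else 9)) else (let q = (\r.true) in (if ((let y = (\z.true) in (true || false)) && (8 < (let u = 2 in u))) then 2 else 9))))
step 6: [delta@1.0] (8 * (if false then (let v = ((\w.(\p.0)) ((let y = (\z.true) in (true || false)) && (8 < (let u = 2 in u)))) in (if ((let y = (\z.true) in (true || false)) && (8 < (let u = 2 in u))) then 3 else 9)) else (let q = (\r.true) in (if ((let y = (\z.true) in (true || false)) && (8 < (let u = 2 in u))) then 2 else 9))))
step 7: [if@1] (8 * (let q = (\r.true) in (if ((let y = (\z.true) in (true || false)) && (8 < (let u = 2 in u))) then 2 else 9)))
step 8: [let@1] (8 * (if ((let y = (\z.true) in (true || false)) && (8 < (let u = 2 in u))) then 2 else 9))
step 9: [let@1.0.0] (8 * (if ((true || false) && (8 < (let u = 2 in u))) then 2 else 9))
step 10: [delta@1.0.0] (8 * (if (true && (8 < (let u = 2 in u))) then 2 else 9))
step 11: [let@1.0.1.1] (8 * (if (true && (8 < 2)) then 2 else 9))
step 12: [delta@1.0.1] (8 * (if (true && false) then 2 else 9))
step 13: [delta@1.0] (8 * (if false then 2 else 9))
step 14: [if@1] (8 * 9)
step 15: [delta@root] 72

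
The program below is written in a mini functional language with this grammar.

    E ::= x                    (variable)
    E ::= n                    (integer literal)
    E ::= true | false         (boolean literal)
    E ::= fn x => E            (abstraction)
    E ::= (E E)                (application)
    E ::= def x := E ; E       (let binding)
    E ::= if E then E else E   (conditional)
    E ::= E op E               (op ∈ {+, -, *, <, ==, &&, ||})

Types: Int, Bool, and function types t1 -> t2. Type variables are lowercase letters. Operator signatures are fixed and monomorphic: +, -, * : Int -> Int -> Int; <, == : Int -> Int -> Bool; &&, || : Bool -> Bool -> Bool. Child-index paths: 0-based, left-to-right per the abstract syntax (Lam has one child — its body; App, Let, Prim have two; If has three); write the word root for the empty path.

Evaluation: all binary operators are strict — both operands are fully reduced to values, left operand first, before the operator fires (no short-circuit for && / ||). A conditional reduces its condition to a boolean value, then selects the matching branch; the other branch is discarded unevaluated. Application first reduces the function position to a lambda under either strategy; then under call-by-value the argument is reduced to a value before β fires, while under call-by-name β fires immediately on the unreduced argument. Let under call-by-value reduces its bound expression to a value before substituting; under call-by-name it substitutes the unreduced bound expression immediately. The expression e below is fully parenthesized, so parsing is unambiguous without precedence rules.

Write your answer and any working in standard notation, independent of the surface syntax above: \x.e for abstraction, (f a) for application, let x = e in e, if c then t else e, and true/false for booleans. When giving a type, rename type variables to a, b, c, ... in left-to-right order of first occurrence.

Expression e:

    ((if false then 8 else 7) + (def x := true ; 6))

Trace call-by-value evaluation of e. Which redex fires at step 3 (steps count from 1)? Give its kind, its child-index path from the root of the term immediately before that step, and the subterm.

Derivation:
step 0: ((if false then 8 else 7) + (let x = true in 6))
step 1: [if@0] (7 + (let x = true in 6))
step 2: [let@1] (7 + 6)
step 3: [delta@root] 13

Answer: delta at root : (7 + 6)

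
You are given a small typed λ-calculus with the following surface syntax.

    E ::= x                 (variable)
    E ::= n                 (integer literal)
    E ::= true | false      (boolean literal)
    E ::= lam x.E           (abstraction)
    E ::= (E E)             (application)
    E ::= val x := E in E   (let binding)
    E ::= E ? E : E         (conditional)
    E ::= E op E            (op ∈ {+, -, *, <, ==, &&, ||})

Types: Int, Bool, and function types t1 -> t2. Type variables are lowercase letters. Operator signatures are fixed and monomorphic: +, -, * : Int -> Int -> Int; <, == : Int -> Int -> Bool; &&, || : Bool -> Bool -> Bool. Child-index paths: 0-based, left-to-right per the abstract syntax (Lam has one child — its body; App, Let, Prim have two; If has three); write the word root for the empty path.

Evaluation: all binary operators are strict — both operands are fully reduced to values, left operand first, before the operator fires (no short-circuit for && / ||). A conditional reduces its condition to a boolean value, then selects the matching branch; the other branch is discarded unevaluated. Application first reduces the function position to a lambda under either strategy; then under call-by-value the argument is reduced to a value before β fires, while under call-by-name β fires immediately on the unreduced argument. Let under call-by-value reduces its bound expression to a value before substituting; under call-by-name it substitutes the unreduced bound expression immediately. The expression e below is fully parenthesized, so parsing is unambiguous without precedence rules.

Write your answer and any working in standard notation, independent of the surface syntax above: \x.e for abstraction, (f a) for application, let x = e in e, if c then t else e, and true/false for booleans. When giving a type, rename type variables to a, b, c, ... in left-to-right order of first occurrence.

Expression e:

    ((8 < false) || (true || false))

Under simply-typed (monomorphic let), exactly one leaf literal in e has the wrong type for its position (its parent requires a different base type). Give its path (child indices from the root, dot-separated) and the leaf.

Working:
  unify Int ~ Int
  unify Bool ~ Int
  FAIL: mismatch Bool ~ Int

Answer: 0.1 : false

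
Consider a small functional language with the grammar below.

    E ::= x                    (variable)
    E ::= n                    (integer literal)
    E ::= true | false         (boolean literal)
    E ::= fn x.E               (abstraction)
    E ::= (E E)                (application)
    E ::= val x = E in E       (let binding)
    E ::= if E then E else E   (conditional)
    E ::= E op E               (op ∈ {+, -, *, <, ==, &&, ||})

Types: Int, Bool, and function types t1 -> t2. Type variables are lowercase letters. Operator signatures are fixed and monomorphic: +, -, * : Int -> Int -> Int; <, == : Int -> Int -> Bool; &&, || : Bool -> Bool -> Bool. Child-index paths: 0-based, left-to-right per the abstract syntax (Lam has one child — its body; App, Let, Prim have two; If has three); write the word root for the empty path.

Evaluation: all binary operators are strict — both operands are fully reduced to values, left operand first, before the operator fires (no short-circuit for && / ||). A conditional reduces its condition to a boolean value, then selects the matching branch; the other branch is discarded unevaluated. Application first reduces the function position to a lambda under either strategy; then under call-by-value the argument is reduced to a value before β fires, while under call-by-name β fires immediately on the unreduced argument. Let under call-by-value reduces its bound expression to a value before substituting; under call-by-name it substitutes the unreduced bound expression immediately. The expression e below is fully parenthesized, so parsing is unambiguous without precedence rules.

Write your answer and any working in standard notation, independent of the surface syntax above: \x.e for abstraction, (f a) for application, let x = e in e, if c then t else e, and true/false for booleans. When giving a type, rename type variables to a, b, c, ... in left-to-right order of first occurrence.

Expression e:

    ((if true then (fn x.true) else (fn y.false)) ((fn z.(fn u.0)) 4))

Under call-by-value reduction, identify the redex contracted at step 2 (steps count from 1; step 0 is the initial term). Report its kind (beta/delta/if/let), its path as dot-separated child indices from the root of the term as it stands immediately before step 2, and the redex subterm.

Answer: beta at 1 : ((\z.(\u.0)) 4)

Derivation:
step 0: ((if true then (\x.true) else (\y.false)) ((\z.(\u.0)) 4))
step 1: [if@0] ((\x.true) ((\z.(\u.0)) 4))
step 2: [beta@1] ((\x.true) (\u.0))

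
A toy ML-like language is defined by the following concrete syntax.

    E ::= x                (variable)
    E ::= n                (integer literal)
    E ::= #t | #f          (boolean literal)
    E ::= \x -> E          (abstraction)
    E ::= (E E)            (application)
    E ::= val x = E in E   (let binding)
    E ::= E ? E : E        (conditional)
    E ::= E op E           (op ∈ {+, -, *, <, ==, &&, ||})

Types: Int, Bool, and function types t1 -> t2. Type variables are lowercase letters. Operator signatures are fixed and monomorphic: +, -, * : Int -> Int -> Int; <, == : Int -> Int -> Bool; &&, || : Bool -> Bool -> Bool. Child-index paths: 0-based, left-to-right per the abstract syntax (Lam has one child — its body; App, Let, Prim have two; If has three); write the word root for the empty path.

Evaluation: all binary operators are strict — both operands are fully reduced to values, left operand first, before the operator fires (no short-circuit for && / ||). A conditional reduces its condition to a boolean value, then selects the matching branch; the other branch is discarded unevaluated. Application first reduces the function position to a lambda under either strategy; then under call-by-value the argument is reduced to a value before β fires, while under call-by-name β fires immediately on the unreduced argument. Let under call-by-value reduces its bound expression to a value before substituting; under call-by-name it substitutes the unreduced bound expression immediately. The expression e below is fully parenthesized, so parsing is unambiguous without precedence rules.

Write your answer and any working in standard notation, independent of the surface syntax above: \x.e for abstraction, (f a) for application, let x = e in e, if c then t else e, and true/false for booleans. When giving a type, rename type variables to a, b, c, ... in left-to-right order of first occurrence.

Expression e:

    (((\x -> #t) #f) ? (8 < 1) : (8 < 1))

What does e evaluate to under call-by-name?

Answer: false

Derivation:
step 0: (if ((\x.true) false) then (8 < 1) else (8 < 1))
step 1: [beta@0] (if true then (8 < 1) else (8 < 1))
step 2: [if@root] (8 < 1)
step 3: [delta@root] false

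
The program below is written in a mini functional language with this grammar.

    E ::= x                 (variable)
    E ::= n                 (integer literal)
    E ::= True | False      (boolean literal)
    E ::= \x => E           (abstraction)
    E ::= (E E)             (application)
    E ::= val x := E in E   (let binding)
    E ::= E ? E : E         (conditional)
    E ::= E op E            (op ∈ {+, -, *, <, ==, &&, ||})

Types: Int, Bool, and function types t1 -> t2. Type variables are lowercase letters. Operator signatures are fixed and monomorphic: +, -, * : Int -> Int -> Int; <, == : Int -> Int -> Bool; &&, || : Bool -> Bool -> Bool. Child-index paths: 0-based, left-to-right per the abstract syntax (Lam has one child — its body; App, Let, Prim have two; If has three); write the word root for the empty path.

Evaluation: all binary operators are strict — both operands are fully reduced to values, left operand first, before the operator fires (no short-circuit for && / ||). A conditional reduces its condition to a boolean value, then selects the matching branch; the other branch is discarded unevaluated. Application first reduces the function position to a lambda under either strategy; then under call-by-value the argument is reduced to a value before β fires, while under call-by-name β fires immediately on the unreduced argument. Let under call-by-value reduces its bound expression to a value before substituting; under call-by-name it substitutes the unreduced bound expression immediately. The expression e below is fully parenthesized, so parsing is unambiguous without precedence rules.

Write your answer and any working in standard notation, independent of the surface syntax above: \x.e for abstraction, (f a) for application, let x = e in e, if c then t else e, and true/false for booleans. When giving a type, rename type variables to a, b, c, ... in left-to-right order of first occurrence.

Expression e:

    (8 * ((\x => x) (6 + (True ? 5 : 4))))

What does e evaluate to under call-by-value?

Answer: 88

Working:
step 0: (8 * ((\x.x) (6 + (if true then 5 else 4))))
step 1: [if@1.1.1] (8 * ((\x.x) (6 + 5)))
step 2: [delta@1.1] (8 * ((\x.x) 11))
step 3: [beta@1] (8 * 11)
step 4: [delta@root] 88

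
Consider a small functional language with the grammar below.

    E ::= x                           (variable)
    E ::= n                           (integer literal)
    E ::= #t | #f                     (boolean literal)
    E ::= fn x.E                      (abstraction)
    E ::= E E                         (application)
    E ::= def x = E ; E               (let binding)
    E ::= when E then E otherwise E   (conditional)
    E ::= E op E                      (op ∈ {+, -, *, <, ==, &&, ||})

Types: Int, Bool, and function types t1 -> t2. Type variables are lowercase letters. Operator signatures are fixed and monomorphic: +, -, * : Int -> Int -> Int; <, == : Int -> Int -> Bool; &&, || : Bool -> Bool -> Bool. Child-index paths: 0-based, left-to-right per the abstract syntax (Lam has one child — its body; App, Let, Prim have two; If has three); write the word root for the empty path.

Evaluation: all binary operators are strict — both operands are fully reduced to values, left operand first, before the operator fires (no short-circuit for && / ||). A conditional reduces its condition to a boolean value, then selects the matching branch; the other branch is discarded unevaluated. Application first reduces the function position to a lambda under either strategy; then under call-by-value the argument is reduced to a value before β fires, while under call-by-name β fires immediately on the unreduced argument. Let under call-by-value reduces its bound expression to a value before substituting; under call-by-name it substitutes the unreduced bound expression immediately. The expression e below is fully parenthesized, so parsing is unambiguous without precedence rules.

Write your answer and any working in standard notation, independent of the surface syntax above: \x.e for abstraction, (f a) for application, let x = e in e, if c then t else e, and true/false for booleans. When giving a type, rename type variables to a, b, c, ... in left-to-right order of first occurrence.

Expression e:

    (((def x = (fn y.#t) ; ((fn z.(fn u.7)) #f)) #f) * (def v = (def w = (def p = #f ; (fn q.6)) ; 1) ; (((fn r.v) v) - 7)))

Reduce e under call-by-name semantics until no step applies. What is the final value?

Answer: -42

Trace:
step 0: (((let x = (\y.true) in ((\z.(\u.7)) false)) false) * (let v = (let w = (let p = false in (\q.6)) in 1) in (((\r.v) v) - 7)))
step 1: [let@0.0] ((((\z.(\u.7)) false) false) * (let v = (let w = (let p = false in (\q.6)) in 1) in (((\r.v) v) - 7)))
step 2: [beta@0.0] (((\u.7) false) * (let v = (let w = (let p = false in (\q.6)) in 1) in (((\r.v) v) - 7)))
step 3: [beta@0] (7 * (let v = (let w = (let p = false in (\q.6)) in 1) in (((\r.v) v) - 7)))
step 4: [let@1] (7 * (((\r.(let w = (let p = false in (\q.6)) in 1)) (let w = (let p = false in (\q.6)) in 1)) - 7))
step 5: [beta@1.0] (7 * ((let w = (let p = false in (\q.6)) in 1) - 7))
step 6: [let@1.0] (7 * (1 - 7))
step 7: [delta@1] (7 * -6)
step 8: [delta@root] -42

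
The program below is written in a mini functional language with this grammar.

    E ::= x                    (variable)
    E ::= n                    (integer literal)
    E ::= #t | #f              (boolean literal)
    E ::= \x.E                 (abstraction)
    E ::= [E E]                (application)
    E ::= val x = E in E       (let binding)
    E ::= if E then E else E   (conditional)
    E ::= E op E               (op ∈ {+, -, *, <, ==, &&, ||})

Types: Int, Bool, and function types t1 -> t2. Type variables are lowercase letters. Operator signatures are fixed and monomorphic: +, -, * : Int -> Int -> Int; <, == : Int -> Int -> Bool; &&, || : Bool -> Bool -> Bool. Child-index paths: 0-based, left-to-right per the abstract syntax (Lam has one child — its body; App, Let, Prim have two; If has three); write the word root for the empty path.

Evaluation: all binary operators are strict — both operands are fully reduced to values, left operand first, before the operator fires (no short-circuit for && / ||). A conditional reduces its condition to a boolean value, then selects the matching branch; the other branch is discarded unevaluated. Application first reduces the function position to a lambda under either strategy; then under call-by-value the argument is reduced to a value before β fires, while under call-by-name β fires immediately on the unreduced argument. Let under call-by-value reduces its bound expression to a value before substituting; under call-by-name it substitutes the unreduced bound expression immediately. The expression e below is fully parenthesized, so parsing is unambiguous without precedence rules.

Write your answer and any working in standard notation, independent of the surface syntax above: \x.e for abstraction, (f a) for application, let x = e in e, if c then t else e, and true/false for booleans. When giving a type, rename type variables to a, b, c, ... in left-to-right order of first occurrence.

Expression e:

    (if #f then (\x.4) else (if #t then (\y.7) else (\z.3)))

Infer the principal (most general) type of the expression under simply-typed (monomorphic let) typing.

Answer: a -> Int

Trace:
  unify Bool ~ Bool
\x._ : a -> Int
  unify Bool ~ Bool
\y._ : b -> Int
\z._ : c -> Int
  unify b -> Int ~ c -> Int
  unify b ~ c
  unify Int ~ Int
  unify a -> Int ~ c -> Int
  unify a ~ c
  unify Int ~ Int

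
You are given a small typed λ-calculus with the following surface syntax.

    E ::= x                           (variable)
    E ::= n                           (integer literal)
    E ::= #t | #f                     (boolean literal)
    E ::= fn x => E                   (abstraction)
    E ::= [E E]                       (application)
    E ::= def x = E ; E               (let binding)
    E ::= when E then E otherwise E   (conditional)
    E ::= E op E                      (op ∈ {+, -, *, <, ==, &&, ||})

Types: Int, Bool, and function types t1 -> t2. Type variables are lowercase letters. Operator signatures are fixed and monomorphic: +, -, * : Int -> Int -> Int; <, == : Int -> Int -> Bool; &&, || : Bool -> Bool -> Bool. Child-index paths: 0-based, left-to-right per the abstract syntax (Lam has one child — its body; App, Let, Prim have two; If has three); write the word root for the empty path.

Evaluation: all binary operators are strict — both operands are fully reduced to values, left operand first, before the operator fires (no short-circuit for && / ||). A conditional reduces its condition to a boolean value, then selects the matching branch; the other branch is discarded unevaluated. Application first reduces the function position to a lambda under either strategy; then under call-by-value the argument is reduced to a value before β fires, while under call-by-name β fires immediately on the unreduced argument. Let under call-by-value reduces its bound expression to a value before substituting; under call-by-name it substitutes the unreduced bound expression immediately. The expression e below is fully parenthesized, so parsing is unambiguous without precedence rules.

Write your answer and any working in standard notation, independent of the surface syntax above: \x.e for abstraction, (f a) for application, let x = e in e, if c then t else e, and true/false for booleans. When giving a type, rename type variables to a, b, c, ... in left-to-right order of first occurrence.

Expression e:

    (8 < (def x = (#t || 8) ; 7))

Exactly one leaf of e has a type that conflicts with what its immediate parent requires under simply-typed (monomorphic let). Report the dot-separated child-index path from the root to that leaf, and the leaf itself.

Derivation:
  unify Int ~ Int
  unify Bool ~ Bool
  unify Int ~ Bool
  FAIL: mismatch Int ~ Bool

Answer: 1.0.1 : 8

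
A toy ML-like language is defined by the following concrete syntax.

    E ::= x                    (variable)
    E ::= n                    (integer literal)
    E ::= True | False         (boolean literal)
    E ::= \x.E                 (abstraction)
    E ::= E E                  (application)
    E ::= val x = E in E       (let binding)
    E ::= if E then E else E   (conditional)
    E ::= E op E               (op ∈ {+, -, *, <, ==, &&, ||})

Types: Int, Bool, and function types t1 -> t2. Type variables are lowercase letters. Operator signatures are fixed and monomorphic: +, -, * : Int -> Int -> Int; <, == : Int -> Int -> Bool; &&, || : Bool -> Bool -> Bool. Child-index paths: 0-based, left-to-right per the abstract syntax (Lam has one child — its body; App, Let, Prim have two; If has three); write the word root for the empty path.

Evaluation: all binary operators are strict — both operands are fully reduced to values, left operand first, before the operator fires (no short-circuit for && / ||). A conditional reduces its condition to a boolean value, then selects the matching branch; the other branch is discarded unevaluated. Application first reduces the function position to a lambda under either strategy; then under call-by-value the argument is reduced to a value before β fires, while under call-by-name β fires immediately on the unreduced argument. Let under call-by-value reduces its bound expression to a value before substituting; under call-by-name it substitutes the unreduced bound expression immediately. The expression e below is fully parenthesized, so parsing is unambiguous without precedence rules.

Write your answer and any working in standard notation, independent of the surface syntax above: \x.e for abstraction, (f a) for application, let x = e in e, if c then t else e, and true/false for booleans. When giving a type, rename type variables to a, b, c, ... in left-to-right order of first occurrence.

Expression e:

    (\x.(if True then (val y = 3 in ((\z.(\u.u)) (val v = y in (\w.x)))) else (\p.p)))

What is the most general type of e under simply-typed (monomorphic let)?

Answer: a -> b -> b

Working:
  unify Bool ~ Bool
let y : Int
u : c
\u._ : c -> c
\z._ : b -> c -> c
y : Int
let v : Int
x : a
\w._ : d -> a
  unify b -> c -> c ~ (d -> a) -> e
  unify b ~ d -> a
  unify c -> c ~ e
_ _ : c -> c
p : f
\p._ : f -> f
  unify c -> c ~ f -> f
  unify c ~ f
  unify f ~ f
\x._ : a -> f -> f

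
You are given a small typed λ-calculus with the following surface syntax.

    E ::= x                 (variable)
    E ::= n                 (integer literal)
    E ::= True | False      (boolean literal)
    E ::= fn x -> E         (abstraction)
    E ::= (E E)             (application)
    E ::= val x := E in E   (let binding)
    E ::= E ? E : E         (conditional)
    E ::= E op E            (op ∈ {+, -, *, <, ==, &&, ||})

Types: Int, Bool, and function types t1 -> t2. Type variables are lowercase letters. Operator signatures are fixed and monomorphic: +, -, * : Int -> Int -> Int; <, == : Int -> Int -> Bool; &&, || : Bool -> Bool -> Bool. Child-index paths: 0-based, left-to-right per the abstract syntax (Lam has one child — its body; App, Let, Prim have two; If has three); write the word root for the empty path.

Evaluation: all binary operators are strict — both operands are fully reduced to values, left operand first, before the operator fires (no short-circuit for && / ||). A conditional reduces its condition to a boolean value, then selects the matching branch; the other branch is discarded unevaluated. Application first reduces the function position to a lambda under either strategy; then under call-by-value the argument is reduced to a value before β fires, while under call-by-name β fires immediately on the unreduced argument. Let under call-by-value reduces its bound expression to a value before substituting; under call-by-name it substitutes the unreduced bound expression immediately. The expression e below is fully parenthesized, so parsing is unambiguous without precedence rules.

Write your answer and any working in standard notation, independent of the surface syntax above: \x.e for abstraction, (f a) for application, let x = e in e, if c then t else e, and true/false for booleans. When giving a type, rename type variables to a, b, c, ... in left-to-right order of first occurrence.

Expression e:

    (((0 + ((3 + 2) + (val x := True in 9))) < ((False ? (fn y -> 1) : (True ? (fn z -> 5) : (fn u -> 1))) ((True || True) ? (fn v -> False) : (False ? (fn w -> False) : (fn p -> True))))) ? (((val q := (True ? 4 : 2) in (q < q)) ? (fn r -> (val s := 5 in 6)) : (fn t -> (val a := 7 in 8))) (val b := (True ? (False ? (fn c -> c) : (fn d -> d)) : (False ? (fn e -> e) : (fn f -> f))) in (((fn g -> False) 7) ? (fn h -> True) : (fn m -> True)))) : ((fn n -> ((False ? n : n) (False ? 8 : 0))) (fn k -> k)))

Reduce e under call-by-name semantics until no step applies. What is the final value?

Answer: 0

Trace:
step 0: (if ((0 + ((3 + 2) + (let x = true in 9))) < ((if false then (\y.1) else (if true then (\z.5) else (\u.1))) (if (true || true) then (\v.false) else (if false then (\w.false) else (\p.true))))) then ((if (let q = (if true then 4 else 2) in (q < q)) then (\r.(let s = 5 in 6)) else (\t.(let a = 7 in 8))) (let b = (if true then (if false then (\c.c) else (\d.d)) else (if false then (\e.e) else (\f.f))) in (if ((\g.false) 7) then (\h.true) else (\m.true)))) else ((\n.((if false then n else n) (if false then 8 else 0))) (\k.k)))
step 1: [delta@0.0.1.0] (if ((0 + (5 + (let x = true in 9))) < ((if false then (\y.1) else (if true then (\z.5) else (\u.1))) (if (true || true) then (\v.false) else (if false then (\w.false) else (\p.true))))) then ((if (let q = (if true then 4 else 2) in (q < q)) then (\r.(let s = 5 in 6)) else (\t.(let a = 7 in 8))) (let b = (if true then (if false then (\c.c) else (\d.d)) else (if false then (\e.e) else (\f.f))) in (if ((\g.false) 7) then (\h.true) else (\m.true)))) else ((\n.((if false then n else n) (if false then 8 else 0))) (\k.k)))
step 2: [let@0.0.1.1] (if ((0 + (5 + 9)) < ((if false then (\y.1) else (if true then (\z.5) else (\u.1))) (if (true || true) then (\v.false) else (if false then (\w.false) else (\p.true))))) then ((if (let q = (if true then 4 else 2) in (q < q)) then (\r.(let s = 5 in 6)) else (\t.(let a = 7 in 8))) (let b = (if true then (if false then (\c.c) else (\d.d)) else (if false then (\e.e) else (\f.f))) in (if ((\g.false) 7) then (\h.true) else (\m.true)))) else ((\n.((if false then n else n) (if false then 8 else 0))) (\k.k)))
step 3: [delta@0.0.1] (if ((0 + 14) < ((if false then (\y.1) else (if true then (\z.5) else (\u.1))) (if (true || true) then (\v.false) else (if false then (\w.false) else (\p.true))))) then ((if (let q = (if true then 4 else 2) in (q < q)) then (\r.(let s = 5 in 6)) else (\t.(let a = 7 in 8))) (let b = (if true then (if false then (\c.c) else (\d.d)) else (if false then (\e.e) else (\f.f))) in (if ((\g.false) 7) then (\h.true) else (\m.true)))) else ((\n.((if false then n else n) (if false then 8 else 0))) (\k.k)))
step 4: [delta@0.0] (if (14 < ((if false then (\y.1) else (if true then (\z.5) else (\u.1))) (if (true || true) then (\v.false) else (if false then (\w.false) else (\p.true))))) then ((if (let q = (if true then 4 else 2) in (q < q)) then (\r.(let s = 5 in 6)) else (\t.(let a = 7 in 8))) (let b = (if true then (if false then (\c.c) else (\d.d)) else (if false then (\e.e) else (\f.f))) in (if ((\g.false) 7) then (\h.true) else (\m.true)))) else ((\n.((if false then n else n) (if false then 8 else 0))) (\k.k)))
step 5: [if@0.1.0] (if (14 < ((if true then (\z.5) else (\u.1)) (if (true || true) then (\v.false) else (if false then (\w.false) else (\p.true))))) then ((if (let q = (if true then 4 else 2) in (q < q)) then (\r.(let s = 5 in 6)) else (\t.(let a = 7 in 8))) (let b = (if true then (if false then (\c.c) else (\d.d)) else (if false then (\e.e) else (\f.f))) in (if ((\g.false) 7) then (\h.true) else (\m.true)))) else ((\n.((if false then n else n) (if false then 8 else 0))) (\k.k)))
step 6: [if@0.1.0] (if (14 < ((\z.5) (if (true || true) then (\v.false) else (if false then (\w.false) else (\p.true))))) then ((if (let q = (if true then 4 else 2) in (q < q)) then (\r.(let s = 5 in 6)) else (\t.(let a = 7 in 8))) (let b = (if true then (if false then (\c.c) else (\d.d)) else (if false then (\e.e) else (\f.f))) in (if ((\g.false) 7) then (\h.true) else (\m.true)))) else ((\n.((if false then n else n) (if false then 8 else 0))) (\k.k)))
step 7: [beta@0.1] (if (14 < 5) then ((if (let q = (if true then 4 else 2) in (q < q)) then (\r.(let s = 5 in 6)) else (\t.(let a = 7 in 8))) (let b = (if true then (if false then (\c.c) else (\d.d)) else (if false then (\e.e) else (\f.f))) in (if ((\g.false) 7) then (\h.true) else (\m.true)))) else ((\n.((if false then n else n) (if false then 8 else 0))) (\k.k)))
step 8: [delta@0] (if false then ((if (let q = (if true then 4 else 2) in (q < q)) then (\r.(let s = 5 in 6)) else (\t.(let a = 7 in 8))) (let b = (if true then (if false then (\c.c) else (\d.d)) else (if false then (\e.e) else (\f.f))) in (if ((\g.false) 7) then (\h.true) else (\m.true)))) else ((\n.((if false then n else n) (if false then 8 else 0))) (\k.k)))
step 9: [if@root] ((\n.((if false then n else n) (if false then 8 else 0))) (\k.k))
step 10: [beta@root] ((if false then (\k.k) else (\k.k)) (if false then 8 else 0))
step 11: [if@0] ((\k.k) (if false then 8 else 0))
step 12: [beta@root] (if false then 8 else 0)
step 13: [if@root] 0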